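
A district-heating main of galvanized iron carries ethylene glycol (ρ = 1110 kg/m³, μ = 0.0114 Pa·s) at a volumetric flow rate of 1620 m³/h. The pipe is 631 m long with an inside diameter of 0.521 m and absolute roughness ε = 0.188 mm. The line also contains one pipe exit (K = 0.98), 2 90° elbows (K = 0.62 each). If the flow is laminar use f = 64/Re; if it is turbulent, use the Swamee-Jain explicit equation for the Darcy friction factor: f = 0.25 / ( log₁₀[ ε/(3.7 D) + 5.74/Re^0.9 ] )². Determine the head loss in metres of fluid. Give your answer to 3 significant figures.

h_f ≈ 5.89 m

Q = 1620 m³/h = 1620/3600 = 0.45 m³/s.
Cross-sectional area A = πD²/4 = π(0.521)²/4 = 0.2132 m²; mean velocity V = Q/A = 0.45/0.2132 = 2.111 m/s.
Reynolds number Re = ρVD/μ = 1110 · 2.111 · 0.521 / 0.0114 = 1.071e+05.
Re > 4000 → turbulent. Relative roughness ε/D = 0.000188/0.521 = 0.000361. Swamee-Jain: f = 0.25/(log₁₀[0.000361/3.7 + 5.74/1.071e+05^0.9])² = 0.25/(log₁₀[9.75e-05 + 0.000171])² = 0.25/(-3.572)² = 0.0196.
Total minor-loss coefficient ΣK = 1·0.98 + 2·0.62 = 2.22.
ΔP = [f·L/D + ΣK]·(ρV²/2) = [0.0196·631/0.521 + 2.22]·(1110·2.111²/2) = [23.74 + 2.22]·2473 = 6.419e+04 Pa.
Head loss h_f = ΔP/(ρg) = 6.419e+04/(1110·9.81) = 5.89 m.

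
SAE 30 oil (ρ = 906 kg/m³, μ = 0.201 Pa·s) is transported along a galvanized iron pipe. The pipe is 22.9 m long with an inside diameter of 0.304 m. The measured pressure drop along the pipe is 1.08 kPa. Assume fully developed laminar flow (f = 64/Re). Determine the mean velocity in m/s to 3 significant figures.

For laminar flow, f = 64/Re with Re = ρVD/μ, so Darcy-Weisbach reduces to ΔP = 32μLV/D². Solving for V: V = ΔP·D²/(32μL) = 1080·(0.304)²/(32·0.201·22.9) = 0.6776 m/s.
Check: Re = ρVD/μ = 906·0.6776·0.304/0.201 = 928.5 < 2300, so the laminar assumption holds.

V ≈ 0.678 m/s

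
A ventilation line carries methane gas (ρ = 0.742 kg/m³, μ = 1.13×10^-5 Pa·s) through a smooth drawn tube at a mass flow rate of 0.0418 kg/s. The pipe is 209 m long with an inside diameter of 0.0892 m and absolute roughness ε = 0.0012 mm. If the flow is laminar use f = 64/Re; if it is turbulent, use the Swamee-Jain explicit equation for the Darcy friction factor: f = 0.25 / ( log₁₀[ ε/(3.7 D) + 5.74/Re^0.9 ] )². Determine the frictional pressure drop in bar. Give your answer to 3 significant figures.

A = πD²/4 = π(0.0892)²/4 = 0.006249 m²; mean velocity V = ṁ/(ρA) = 0.0418/(0.742 · 0.006249) = 9.015 m/s.
Reynolds number Re = ρVD/μ = 0.742 · 9.015 · 0.0892 / 1.13e-05 = 5.28e+04.
Re > 4000 → turbulent. Relative roughness ε/D = 1.2e-06/0.0892 = 1.35e-05. Swamee-Jain: f = 0.25/(log₁₀[1.35e-05/3.7 + 5.74/5.28e+04^0.9])² = 0.25/(log₁₀[3.64e-06 + 0.000323])² = 0.25/(-3.487)² = 0.02057.
Darcy-Weisbach: ΔP = f(L/D)(ρV²/2) = 0.02057·(209/0.0892)·(0.742·9.015²/2) = 0.02057·2343·30.15 = 1453 Pa.
ΔP = 1453 Pa = 0.0145 bar.

ΔP ≈ 0.0145 bar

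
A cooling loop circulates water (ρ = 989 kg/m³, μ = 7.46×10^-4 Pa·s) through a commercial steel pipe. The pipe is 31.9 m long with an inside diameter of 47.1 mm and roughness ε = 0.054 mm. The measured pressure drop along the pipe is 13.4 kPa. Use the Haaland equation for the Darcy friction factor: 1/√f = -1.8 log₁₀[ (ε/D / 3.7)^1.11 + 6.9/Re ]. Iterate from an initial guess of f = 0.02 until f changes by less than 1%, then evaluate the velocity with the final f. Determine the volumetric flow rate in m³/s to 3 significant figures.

Q ≈ 0.00231 m³/s

Rearranging Darcy-Weisbach: V = √(2·ΔP·D/(f·L·ρ)). With ε/D = 5.4e-05/0.0471 = 0.00115, iterate starting from f = 0.02:
  f = 0.02 → V = √(2·1.34e+04·0.0471/(0.02·31.9·989)) = 1.414 m/s; Re = ρVD/μ = 8.832e+04; f → 0.0227
  f = 0.0227 → V = 1.328 m/s; Re = 8.289e+04; f → 0.02283
Converged (Δf/f < 1%). With the final f = 0.02283: V = √(2·1.34e+04·0.0471/(0.02283·31.9·989)) = 1.324 m/s.
Q = V·A = 1.324·(π/4·0.0471²) = 0.002306 m³/s = 0.00231 m³/s.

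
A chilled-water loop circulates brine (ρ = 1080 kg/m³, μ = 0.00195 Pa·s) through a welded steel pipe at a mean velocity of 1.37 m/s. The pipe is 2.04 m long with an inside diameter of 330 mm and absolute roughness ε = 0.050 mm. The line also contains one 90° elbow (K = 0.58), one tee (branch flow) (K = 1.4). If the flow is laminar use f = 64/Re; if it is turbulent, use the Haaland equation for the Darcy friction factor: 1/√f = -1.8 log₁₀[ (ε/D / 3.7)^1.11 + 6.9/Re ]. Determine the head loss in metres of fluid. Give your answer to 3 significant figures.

Reynolds number Re = ρVD/μ = 1080 · 1.37 · 0.33 / 0.00195 = 2.504e+05.
Re > 4000 → turbulent. Relative roughness ε/D = 5e-05/0.33 = 0.000152. Haaland: 1/√f = -1.8 log₁₀[(0.000152/3.7)^1.11 + 6.9/2.504e+05] = -1.8 log₁₀[1.35e-05 + 2.76e-05] = 7.896, so f = 0.01604.
Total minor-loss coefficient ΣK = 1·0.58 + 1·1.4 = 1.98.
ΔP = [f·L/D + ΣK]·(ρV²/2) = [0.01604·2.04/0.33 + 1.98]·(1080·1.37²/2) = [0.09914 + 1.98]·1014 = 2107 Pa.
Head loss h_f = ΔP/(ρg) = 2107/(1080·9.81) = 0.199 m.

h_f ≈ 0.199 m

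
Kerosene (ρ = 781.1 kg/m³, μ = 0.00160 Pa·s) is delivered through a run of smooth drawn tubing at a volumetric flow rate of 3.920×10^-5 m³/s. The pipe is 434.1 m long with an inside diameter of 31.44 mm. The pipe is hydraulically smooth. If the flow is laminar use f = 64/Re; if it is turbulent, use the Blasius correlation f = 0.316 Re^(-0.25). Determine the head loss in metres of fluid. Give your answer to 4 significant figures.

h_f ≈ 0.1482 m

Cross-sectional area A = πD²/4 = π(0.03144)²/4 = 0.0007763 m²; mean velocity V = Q/A = 3.92e-05/0.0007763 = 0.05049 m/s.
Reynolds number Re = ρVD/μ = 781.1 · 0.05049 · 0.03144 / 0.0016 = 775.
Re < 2300 → laminar flow, so f = 64/Re = 64/775 = 0.08258 (the turbulent correlation is not needed).
Darcy-Weisbach: ΔP = f(L/D)(ρV²/2) = 0.08258·(434.1/0.03144)·(781.1·0.05049²/2) = 0.08258·1.381e+04·0.9957 = 1135 Pa.
Head loss h_f = ΔP/(ρg) = 1135/(781.1·9.81) = 0.1482 m.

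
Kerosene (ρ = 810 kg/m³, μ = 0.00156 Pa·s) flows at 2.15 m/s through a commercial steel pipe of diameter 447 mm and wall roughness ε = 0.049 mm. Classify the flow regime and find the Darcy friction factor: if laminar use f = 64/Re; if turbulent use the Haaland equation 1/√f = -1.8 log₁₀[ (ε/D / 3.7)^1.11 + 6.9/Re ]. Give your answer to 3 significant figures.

Re = ρVD/μ = 810·2.15·0.447/0.00156 = 4.99e+05.
Re > 4000 → turbulent. ε/D = 4.9e-05/0.447 = 0.00011; Haaland: 1/√f = -1.8 log₁₀[9.41e-06 + 1.38e-05] = 8.341, so f = 0.01437.

f ≈ 0.0144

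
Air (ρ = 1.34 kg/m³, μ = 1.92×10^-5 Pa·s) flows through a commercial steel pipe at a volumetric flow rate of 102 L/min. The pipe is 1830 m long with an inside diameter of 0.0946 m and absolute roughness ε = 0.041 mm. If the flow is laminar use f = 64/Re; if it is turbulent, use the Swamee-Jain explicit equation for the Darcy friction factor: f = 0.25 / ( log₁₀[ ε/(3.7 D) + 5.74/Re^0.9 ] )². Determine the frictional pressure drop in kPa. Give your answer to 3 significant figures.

Q = 102 L/min = 102/60000 = 0.0017 m³/s.
Cross-sectional area A = πD²/4 = π(0.0946)²/4 = 0.007029 m²; mean velocity V = Q/A = 0.0017/0.007029 = 0.2419 m/s.
Reynolds number Re = ρVD/μ = 1.34 · 0.2419 · 0.0946 / 1.92e-05 = 1597.
Re < 2300 → laminar flow, so f = 64/Re = 64/1597 = 0.04008 (the turbulent correlation is not needed).
Darcy-Weisbach: ΔP = f(L/D)(ρV²/2) = 0.04008·(1830/0.0946)·(1.34·0.2419²/2) = 0.04008·1.934e+04·0.03919 = 30.39 Pa.
ΔP = 30.39 Pa = 0.0304 kPa.

ΔP ≈ 0.0304 kPa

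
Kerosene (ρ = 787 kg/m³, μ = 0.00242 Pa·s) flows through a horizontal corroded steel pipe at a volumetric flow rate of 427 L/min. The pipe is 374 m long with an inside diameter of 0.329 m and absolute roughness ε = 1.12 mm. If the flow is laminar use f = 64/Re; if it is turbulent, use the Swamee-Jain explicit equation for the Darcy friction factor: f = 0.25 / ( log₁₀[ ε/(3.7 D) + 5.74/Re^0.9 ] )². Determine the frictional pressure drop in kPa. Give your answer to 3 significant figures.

ΔP ≈ 0.116 kPa

Q = 427 L/min = 427/60000 = 0.007117 m³/s.
Cross-sectional area A = πD²/4 = π(0.329)²/4 = 0.08501 m²; mean velocity V = Q/A = 0.007117/0.08501 = 0.08371 m/s.
Reynolds number Re = ρVD/μ = 787 · 0.08371 · 0.329 / 0.00242 = 8957.
Re > 4000 → turbulent. Relative roughness ε/D = 0.00112/0.329 = 0.0034. Swamee-Jain: f = 0.25/(log₁₀[0.0034/3.7 + 5.74/8957^0.9])² = 0.25/(log₁₀[0.00092 + 0.00159])² = 0.25/(-2.6)² = 0.03698.
Darcy-Weisbach: ΔP = f(L/D)(ρV²/2) = 0.03698·(374/0.329)·(787·0.08371²/2) = 0.03698·1137·2.758 = 115.9 Pa.
ΔP = 115.9 Pa = 0.116 kPa.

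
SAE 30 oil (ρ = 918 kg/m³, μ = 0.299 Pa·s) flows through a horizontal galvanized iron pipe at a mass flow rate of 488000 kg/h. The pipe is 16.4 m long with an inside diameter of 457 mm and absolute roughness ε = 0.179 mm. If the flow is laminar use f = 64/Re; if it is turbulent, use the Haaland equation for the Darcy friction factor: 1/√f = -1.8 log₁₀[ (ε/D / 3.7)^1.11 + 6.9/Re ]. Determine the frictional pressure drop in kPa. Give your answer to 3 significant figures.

ṁ = 488000 kg/h = 488000/3600 = 135.6 kg/s.
A = πD²/4 = π(0.457)²/4 = 0.164 m²; mean velocity V = ṁ/(ρA) = 135.6/(918 · 0.164) = 0.9002 m/s.
Reynolds number Re = ρVD/μ = 918 · 0.9002 · 0.457 / 0.299 = 1263.
Re < 2300 → laminar flow, so f = 64/Re = 64/1263 = 0.05067 (the turbulent correlation is not needed).
Darcy-Weisbach: ΔP = f(L/D)(ρV²/2) = 0.05067·(16.4/0.457)·(918·0.9002²/2) = 0.05067·35.89·372 = 676.4 Pa.
ΔP = 676.4 Pa = 0.676 kPa.

ΔP ≈ 0.676 kPa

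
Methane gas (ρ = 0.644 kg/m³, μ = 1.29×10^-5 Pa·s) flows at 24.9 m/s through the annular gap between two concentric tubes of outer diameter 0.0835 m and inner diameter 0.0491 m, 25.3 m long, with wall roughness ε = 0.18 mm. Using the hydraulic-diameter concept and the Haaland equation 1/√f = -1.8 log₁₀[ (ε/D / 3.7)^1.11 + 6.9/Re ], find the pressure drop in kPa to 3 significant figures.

Hydraulic diameter D_h = 4A/P = D_o - D_i = 0.0835 - 0.0491 = 0.0344 m.
Re = ρVD_h/μ = 0.644·24.9·0.0344/1.29e-05 = 4.276e+04.
ε/D_h = 0.00018/0.0344 = 0.00523; Haaland gives 1/√f = -1.8 log₁₀[0.000687+0.000161] = 5.528, so f = 0.03272.
ΔP = f(L/D_h)(ρV²/2) = 0.03272·25.3/0.0344·199.6 = 4804 Pa.
ΔP = 4.80 kPa.

ΔP ≈ 4.80 kPa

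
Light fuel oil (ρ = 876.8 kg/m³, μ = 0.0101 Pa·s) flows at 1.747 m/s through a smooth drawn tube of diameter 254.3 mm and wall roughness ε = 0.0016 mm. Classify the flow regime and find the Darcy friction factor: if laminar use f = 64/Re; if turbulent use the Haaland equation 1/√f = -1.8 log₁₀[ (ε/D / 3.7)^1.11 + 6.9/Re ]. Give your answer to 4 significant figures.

Re = ρVD/μ = 876.8·1.747·0.2543/0.0101 = 3.857e+04.
Re > 4000 → turbulent. ε/D = 1.6e-06/0.2543 = 6.29e-06; Haaland: 1/√f = -1.8 log₁₀[3.94e-07 + 0.000179] = 6.744, so f = 0.02199.

f ≈ 0.02199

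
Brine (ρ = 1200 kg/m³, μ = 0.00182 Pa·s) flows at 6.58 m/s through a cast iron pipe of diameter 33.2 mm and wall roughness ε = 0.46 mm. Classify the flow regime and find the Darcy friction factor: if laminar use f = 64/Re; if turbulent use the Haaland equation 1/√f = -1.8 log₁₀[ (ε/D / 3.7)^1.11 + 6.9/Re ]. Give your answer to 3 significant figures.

f ≈ 0.0429

Re = ρVD/μ = 1200·6.58·0.0332/0.00182 = 1.44e+05.
Re > 4000 → turbulent. ε/D = 0.00046/0.0332 = 0.0139; Haaland: 1/√f = -1.8 log₁₀[0.00203 + 4.79e-05] = 4.83, so f = 0.04286.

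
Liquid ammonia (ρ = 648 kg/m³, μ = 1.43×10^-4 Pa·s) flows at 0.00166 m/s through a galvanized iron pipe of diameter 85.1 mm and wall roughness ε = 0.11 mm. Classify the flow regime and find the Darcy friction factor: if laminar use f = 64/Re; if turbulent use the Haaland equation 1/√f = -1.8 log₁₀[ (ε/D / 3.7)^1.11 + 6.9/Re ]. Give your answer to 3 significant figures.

Re = ρVD/μ = 648·0.00166·0.0851/0.000143 = 640.1.
Re < 2300 → laminar, so f = 64/Re = 0.09998 (roughness is irrelevant in laminar flow).

f ≈ 0.100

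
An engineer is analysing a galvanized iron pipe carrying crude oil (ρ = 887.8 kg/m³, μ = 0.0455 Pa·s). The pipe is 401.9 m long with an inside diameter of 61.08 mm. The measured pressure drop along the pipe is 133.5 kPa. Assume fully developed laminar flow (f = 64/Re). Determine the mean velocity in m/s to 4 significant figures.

For laminar flow, f = 64/Re with Re = ρVD/μ, so Darcy-Weisbach reduces to ΔP = 32μLV/D². Solving for V: V = ΔP·D²/(32μL) = 1.335e+05·(0.06108)²/(32·0.0455·401.9) = 0.8511 m/s.
Check: Re = ρVD/μ = 887.8·0.8511·0.06108/0.0455 = 1014 < 2300, so the laminar assumption holds.

V ≈ 0.8511 m/s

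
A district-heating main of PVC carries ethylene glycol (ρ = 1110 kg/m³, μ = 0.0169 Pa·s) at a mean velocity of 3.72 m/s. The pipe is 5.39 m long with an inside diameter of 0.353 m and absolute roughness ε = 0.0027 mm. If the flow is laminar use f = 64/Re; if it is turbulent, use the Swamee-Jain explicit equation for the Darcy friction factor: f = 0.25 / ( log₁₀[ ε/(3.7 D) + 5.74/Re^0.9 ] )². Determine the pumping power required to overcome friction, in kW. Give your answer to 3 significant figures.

Reynolds number Re = ρVD/μ = 1110 · 3.72 · 0.353 / 0.0169 = 8.625e+04.
Re > 4000 → turbulent. Relative roughness ε/D = 2.7e-06/0.353 = 7.65e-06. Swamee-Jain: f = 0.25/(log₁₀[7.65e-06/3.7 + 5.74/8.625e+04^0.9])² = 0.25/(log₁₀[2.07e-06 + 0.000207])² = 0.25/(-3.679)² = 0.01847.
Darcy-Weisbach: ΔP = f(L/D)(ρV²/2) = 0.01847·(5.39/0.353)·(1110·3.72²/2) = 0.01847·15.27·7680 = 2166 Pa.
Q = V·A = 3.72·0.09787 = 0.3641 m³/s.
Pumping power P = QΔP = 0.3641·2166 = 788.6 W = 0.789 kW.

P ≈ 0.789 kW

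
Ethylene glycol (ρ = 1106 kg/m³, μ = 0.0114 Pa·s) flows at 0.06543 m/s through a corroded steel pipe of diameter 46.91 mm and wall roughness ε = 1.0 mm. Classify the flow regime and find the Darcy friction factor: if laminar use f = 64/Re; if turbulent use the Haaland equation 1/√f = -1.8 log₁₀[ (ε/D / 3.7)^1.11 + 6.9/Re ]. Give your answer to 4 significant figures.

f ≈ 0.2149

Re = ρVD/μ = 1106·0.06543·0.04691/0.0114 = 297.8.
Re < 2300 → laminar, so f = 64/Re = 0.2149 (roughness is irrelevant in laminar flow).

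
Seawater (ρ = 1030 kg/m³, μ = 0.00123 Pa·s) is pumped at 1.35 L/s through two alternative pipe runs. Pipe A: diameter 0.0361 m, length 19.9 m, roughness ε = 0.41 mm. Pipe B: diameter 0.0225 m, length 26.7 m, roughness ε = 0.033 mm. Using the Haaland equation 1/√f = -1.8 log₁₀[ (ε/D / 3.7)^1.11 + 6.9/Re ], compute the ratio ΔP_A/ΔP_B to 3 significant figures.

Pipe A: V = Q/A = 0.00135/0.001024 = 1.319 m/s; Re = 3.987e+04; ε/D = 0.0114; Haaland → f = 0.04095; ΔP_A = f(L/D)(ρV²/2) = 2.022e+04 Pa.
Pipe B: V = Q/A = 0.00135/0.0003976 = 3.395 m/s; Re = 6.397e+04; ε/D = 0.00147; Haaland → f = 0.02435; ΔP_B = f(L/D)(ρV²/2) = 1.716e+05 Pa.
ΔP_A/ΔP_B = 2.022e+04/1.716e+05 = 0.118.

ΔP_A/ΔP_B ≈ 0.118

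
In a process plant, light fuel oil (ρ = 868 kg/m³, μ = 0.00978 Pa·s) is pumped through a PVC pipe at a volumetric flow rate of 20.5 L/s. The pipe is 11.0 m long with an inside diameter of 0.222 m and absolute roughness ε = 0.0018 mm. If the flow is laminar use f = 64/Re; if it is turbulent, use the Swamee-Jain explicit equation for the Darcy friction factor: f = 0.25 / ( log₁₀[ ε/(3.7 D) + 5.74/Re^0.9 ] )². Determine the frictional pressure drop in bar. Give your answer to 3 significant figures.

Q = 20.5 L/s = 20.5/1000 = 0.0205 m³/s.
Cross-sectional area A = πD²/4 = π(0.222)²/4 = 0.03871 m²; mean velocity V = Q/A = 0.0205/0.03871 = 0.5296 m/s.
Reynolds number Re = ρVD/μ = 868 · 0.5296 · 0.222 / 0.00978 = 1.043e+04.
Re > 4000 → turbulent. Relative roughness ε/D = 1.8e-06/0.222 = 8.11e-06. Swamee-Jain: f = 0.25/(log₁₀[8.11e-06/3.7 + 5.74/1.043e+04^0.9])² = 0.25/(log₁₀[2.19e-06 + 0.00139])² = 0.25/(-2.857)² = 0.03063.
Darcy-Weisbach: ΔP = f(L/D)(ρV²/2) = 0.03063·(11/0.222)·(868·0.5296²/2) = 0.03063·49.55·121.7 = 184.7 Pa.
ΔP = 184.7 Pa = 0.00185 bar.

ΔP ≈ 0.00185 bar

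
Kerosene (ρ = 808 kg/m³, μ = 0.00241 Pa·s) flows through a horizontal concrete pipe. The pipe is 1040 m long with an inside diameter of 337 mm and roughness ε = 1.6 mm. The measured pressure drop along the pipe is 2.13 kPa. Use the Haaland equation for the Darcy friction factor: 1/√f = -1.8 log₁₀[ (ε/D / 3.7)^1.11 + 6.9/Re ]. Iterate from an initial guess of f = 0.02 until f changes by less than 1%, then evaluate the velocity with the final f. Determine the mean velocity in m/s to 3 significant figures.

V ≈ 0.227 m/s

Rearranging Darcy-Weisbach: V = √(2·ΔP·D/(f·L·ρ)). With ε/D = 0.0016/0.337 = 0.00475, iterate starting from f = 0.02:
  f = 0.02 → V = √(2·2130·0.337/(0.02·1040·808)) = 0.2923 m/s; Re = ρVD/μ = 3.302e+04; f → 0.03247
  f = 0.03247 → V = 0.2294 m/s; Re = 2.592e+04; f → 0.03309
  f = 0.03309 → V = 0.2272 m/s; Re = 2.567e+04; f → 0.03312
Converged (Δf/f < 1%). With the final f = 0.03312: V = √(2·2130·0.337/(0.03312·1040·808)) = 0.2271 m/s.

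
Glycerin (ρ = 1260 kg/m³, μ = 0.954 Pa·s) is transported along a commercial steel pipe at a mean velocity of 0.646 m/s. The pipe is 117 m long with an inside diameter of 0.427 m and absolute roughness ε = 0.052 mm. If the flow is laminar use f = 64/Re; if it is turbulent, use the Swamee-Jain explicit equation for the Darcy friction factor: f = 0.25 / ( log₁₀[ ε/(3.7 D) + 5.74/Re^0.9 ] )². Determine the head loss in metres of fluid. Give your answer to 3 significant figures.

h_f ≈ 1.02 m

Reynolds number Re = ρVD/μ = 1260 · 0.646 · 0.427 / 0.954 = 364.3.
Re < 2300 → laminar flow, so f = 64/Re = 64/364.3 = 0.1757 (the turbulent correlation is not needed).
Darcy-Weisbach: ΔP = f(L/D)(ρV²/2) = 0.1757·(117/0.427)·(1260·0.646²/2) = 0.1757·274·262.9 = 1.265e+04 Pa.
Head loss h_f = ΔP/(ρg) = 1.265e+04/(1260·9.81) = 1.02 m.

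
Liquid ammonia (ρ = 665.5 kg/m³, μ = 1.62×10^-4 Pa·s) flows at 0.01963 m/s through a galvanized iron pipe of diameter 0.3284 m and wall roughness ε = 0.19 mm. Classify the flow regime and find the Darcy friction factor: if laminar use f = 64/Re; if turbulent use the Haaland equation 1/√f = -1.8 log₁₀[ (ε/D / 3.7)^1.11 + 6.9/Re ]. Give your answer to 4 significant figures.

f ≈ 0.02527

Re = ρVD/μ = 665.5·0.01963·0.3284/0.000162 = 2.648e+04.
Re > 4000 → turbulent. ε/D = 0.00019/0.3284 = 0.000579; Haaland: 1/√f = -1.8 log₁₀[5.96e-05 + 0.000261] = 6.29, so f = 0.02527.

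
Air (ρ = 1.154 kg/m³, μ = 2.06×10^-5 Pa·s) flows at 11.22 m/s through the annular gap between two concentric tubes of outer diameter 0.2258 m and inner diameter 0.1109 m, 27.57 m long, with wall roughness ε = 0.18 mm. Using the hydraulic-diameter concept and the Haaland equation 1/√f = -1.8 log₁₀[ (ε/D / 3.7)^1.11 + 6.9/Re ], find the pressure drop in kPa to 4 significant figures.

ΔP ≈ 0.4246 kPa

Hydraulic diameter D_h = 4A/P = D_o - D_i = 0.2258 - 0.1109 = 0.1149 m.
Re = ρVD_h/μ = 1.154·11.22·0.1149/2.06e-05 = 7.222e+04.
ε/D_h = 0.00018/0.1149 = 0.00157; Haaland gives 1/√f = -1.8 log₁₀[0.00018+9.55e-05] = 6.407, so f = 0.02436.
ΔP = f(L/D_h)(ρV²/2) = 0.02436·27.57/0.1149·72.64 = 424.6 Pa.
ΔP = 0.4246 kPa.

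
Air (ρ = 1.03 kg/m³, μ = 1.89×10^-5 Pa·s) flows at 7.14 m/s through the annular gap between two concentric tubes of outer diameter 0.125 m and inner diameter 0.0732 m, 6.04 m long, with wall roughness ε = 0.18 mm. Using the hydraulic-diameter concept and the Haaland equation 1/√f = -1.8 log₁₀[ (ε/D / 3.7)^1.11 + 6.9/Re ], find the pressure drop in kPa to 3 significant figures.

ΔP ≈ 0.0978 kPa

Hydraulic diameter D_h = 4A/P = D_o - D_i = 0.125 - 0.0732 = 0.0518 m.
Re = ρVD_h/μ = 1.03·7.14·0.0518/1.89e-05 = 2.016e+04.
ε/D_h = 0.00018/0.0518 = 0.00347; Haaland gives 1/√f = -1.8 log₁₀[0.000436+0.000342] = 5.596, so f = 0.03194.
ΔP = f(L/D_h)(ρV²/2) = 0.03194·6.04/0.0518·26.25 = 97.77 Pa.
ΔP = 0.0978 kPa.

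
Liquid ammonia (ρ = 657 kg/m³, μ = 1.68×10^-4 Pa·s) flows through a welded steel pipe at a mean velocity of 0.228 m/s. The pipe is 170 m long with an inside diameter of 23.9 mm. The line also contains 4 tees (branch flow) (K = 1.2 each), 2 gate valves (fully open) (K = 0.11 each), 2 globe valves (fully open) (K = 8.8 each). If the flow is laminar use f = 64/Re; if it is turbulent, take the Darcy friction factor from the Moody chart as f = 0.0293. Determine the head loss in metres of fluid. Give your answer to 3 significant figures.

h_f ≈ 0.612 m

Reynolds number Re = ρVD/μ = 657 · 0.228 · 0.0239 / 0.000168 = 2.131e+04.
Re > 4000 → turbulent; use the Moody-chart value f = 0.0293.
Total minor-loss coefficient ΣK = 4·1.2 + 2·0.11 + 2·8.8 = 22.6.
ΔP = [f·L/D + ΣK]·(ρV²/2) = [0.0293·170/0.0239 + 22.6]·(657·0.228²/2) = [208.4 + 22.6]·17.08 = 3945 Pa.
Head loss h_f = ΔP/(ρg) = 3945/(657·9.81) = 0.612 m.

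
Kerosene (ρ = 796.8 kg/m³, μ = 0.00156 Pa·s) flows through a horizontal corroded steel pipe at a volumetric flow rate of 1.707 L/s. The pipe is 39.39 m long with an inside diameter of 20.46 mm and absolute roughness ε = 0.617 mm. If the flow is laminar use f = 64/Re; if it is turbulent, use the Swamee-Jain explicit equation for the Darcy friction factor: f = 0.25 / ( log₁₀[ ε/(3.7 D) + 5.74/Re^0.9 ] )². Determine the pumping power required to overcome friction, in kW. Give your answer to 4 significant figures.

P ≈ 2.054 kW

Q = 1.707 L/s = 1.707/1000 = 0.001707 m³/s.
Cross-sectional area A = πD²/4 = π(0.02046)²/4 = 0.0003288 m²; mean velocity V = Q/A = 0.001707/0.0003288 = 5.192 m/s.
Reynolds number Re = ρVD/μ = 796.8 · 5.192 · 0.02046 / 0.00156 = 5.426e+04.
Re > 4000 → turbulent. Relative roughness ε/D = 0.000617/0.02046 = 0.0302. Swamee-Jain: f = 0.25/(log₁₀[0.0302/3.7 + 5.74/5.426e+04^0.9])² = 0.25/(log₁₀[0.00815 + 0.000315])² = 0.25/(-2.072)² = 0.05821.
Darcy-Weisbach: ΔP = f(L/D)(ρV²/2) = 0.05821·(39.39/0.02046)·(796.8·5.192²/2) = 0.05821·1925·1.074e+04 = 1.204e+06 Pa.
Pumping power P = QΔP = 0.001707·1.204e+06 = 2054.5 W = 2.054 kW.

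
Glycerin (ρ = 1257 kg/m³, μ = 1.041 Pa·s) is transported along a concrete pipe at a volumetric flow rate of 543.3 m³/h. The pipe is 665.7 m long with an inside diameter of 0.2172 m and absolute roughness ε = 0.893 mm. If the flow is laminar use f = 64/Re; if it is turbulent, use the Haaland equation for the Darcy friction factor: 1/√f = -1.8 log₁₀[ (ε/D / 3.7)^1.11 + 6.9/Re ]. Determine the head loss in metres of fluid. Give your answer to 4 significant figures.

h_f ≈ 155.3 m

Q = 543.3 m³/h = 543.3/3600 = 0.1509 m³/s.
Cross-sectional area A = πD²/4 = π(0.2172)²/4 = 0.03705 m²; mean velocity V = Q/A = 0.1509/0.03705 = 4.073 m/s.
Reynolds number Re = ρVD/μ = 1257 · 4.073 · 0.2172 / 1.04 = 1068.
Re < 2300 → laminar flow, so f = 64/Re = 64/1068 = 0.05991 (the turbulent correlation is not needed).
Darcy-Weisbach: ΔP = f(L/D)(ρV²/2) = 0.05991·(665.7/0.2172)·(1257·4.073²/2) = 0.05991·3065·1.043e+04 = 1.915e+06 Pa.
Head loss h_f = ΔP/(ρg) = 1.915e+06/(1257·9.81) = 155.3 m.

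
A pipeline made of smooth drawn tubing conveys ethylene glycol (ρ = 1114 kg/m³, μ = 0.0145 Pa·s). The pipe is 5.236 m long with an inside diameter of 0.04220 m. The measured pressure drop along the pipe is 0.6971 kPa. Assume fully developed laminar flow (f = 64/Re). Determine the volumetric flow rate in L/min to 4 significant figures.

Q ≈ 42.88 L/min

For laminar flow, f = 64/Re with Re = ρVD/μ, so Darcy-Weisbach reduces to ΔP = 32μLV/D². Solving for V: V = ΔP·D²/(32μL) = 697.1·(0.0422)²/(32·0.0145·5.236) = 0.511 m/s.
Check: Re = ρVD/μ = 1114·0.511·0.0422/0.0145 = 1657 < 2300, so the laminar assumption holds.
Q = V·A = 0.511·(π/4·0.0422²) = 0.0007147 m³/s = 42.88 L/min.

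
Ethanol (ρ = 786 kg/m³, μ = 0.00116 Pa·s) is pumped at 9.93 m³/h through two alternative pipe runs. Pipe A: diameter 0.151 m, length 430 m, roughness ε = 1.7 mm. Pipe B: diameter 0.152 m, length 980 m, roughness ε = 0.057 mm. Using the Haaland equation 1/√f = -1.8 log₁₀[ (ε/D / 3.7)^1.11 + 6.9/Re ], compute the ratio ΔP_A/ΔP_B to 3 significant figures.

Pipe A: V = Q/A = 0.002758/0.01791 = 0.154 m/s; Re = 1.576e+04; ε/D = 0.0113; Haaland → f = 0.04268; ΔP_A = f(L/D)(ρV²/2) = 1133 Pa.
Pipe B: V = Q/A = 0.002758/0.01815 = 0.152 m/s; Re = 1.566e+04; ε/D = 0.000375; Haaland → f = 0.02799; ΔP_B = f(L/D)(ρV²/2) = 1638 Pa.
ΔP_A/ΔP_B = 1133/1638 = 0.692.

ΔP_A/ΔP_B ≈ 0.692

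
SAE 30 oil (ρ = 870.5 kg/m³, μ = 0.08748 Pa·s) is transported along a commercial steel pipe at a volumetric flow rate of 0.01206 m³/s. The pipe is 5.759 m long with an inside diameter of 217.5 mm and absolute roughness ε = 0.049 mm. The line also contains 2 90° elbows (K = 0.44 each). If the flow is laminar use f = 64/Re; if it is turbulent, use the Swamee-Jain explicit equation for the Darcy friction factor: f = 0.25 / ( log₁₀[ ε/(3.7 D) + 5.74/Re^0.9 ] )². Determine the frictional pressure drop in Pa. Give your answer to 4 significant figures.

ΔP ≈ 151.0 Pa

Cross-sectional area A = πD²/4 = π(0.2175)²/4 = 0.03715 m²; mean velocity V = Q/A = 0.01206/0.03715 = 0.3246 m/s.
Reynolds number Re = ρVD/μ = 870.5 · 0.3246 · 0.2175 / 0.0875 = 702.5.
Re < 2300 → laminar flow, so f = 64/Re = 64/702.5 = 0.0911 (the turbulent correlation is not needed).
Total minor-loss coefficient ΣK = 2·0.44 = 0.88.
ΔP = [f·L/D + ΣK]·(ρV²/2) = [0.0911·5.759/0.2175 + 0.88]·(870.5·0.3246²/2) = [2.412 + 0.88]·45.86 = 151 Pa.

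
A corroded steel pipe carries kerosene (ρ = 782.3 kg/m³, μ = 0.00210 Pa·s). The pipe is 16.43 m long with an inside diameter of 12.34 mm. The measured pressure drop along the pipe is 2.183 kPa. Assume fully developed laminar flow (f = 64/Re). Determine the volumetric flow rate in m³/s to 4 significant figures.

Q ≈ 3.601×10^-5 m³/s

For laminar flow, f = 64/Re with Re = ρVD/μ, so Darcy-Weisbach reduces to ΔP = 32μLV/D². Solving for V: V = ΔP·D²/(32μL) = 2183·(0.01234)²/(32·0.0021·16.43) = 0.3011 m/s.
Check: Re = ρVD/μ = 782.3·0.3011·0.01234/0.0021 = 1384 < 2300, so the laminar assumption holds.
Q = V·A = 0.3011·(π/4·0.01234²) = 3.601e-05 m³/s = 3.601×10^-5 m³/s.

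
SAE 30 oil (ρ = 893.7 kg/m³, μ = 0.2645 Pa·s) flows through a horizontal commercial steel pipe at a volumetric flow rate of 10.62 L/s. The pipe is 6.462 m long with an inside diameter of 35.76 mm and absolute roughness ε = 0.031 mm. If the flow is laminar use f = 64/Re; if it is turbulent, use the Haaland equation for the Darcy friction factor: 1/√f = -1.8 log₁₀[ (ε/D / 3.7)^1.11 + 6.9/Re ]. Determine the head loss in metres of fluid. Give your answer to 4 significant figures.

Q = 10.62 L/s = 10.62/1000 = 0.01062 m³/s.
Cross-sectional area A = πD²/4 = π(0.03576)²/4 = 0.001004 m²; mean velocity V = Q/A = 0.01062/0.001004 = 10.57 m/s.
Reynolds number Re = ρVD/μ = 893.7 · 10.57 · 0.03576 / 0.265 = 1278.
Re < 2300 → laminar flow, so f = 64/Re = 64/1278 = 0.05009 (the turbulent correlation is not needed).
Darcy-Weisbach: ΔP = f(L/D)(ρV²/2) = 0.05009·(6.462/0.03576)·(893.7·10.57²/2) = 0.05009·180.7·4.996e+04 = 4.523e+05 Pa.
Head loss h_f = ΔP/(ρg) = 4.523e+05/(893.7·9.81) = 51.59 m.

h_f ≈ 51.59 m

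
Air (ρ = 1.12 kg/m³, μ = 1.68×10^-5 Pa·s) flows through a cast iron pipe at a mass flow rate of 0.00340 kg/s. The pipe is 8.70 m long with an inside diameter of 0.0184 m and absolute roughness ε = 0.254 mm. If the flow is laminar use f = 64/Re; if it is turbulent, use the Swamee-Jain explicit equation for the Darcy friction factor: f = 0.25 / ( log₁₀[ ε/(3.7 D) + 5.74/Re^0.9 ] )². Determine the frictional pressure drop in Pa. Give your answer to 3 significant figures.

A = πD²/4 = π(0.0184)²/4 = 0.0002659 m²; mean velocity V = ṁ/(ρA) = 0.0034/(1.12 · 0.0002659) = 11.42 m/s.
Reynolds number Re = ρVD/μ = 1.12 · 11.42 · 0.0184 / 1.68e-05 = 1.4e+04.
Re > 4000 → turbulent. Relative roughness ε/D = 0.000254/0.0184 = 0.0138. Swamee-Jain: f = 0.25/(log₁₀[0.0138/3.7 + 5.74/1.4e+04^0.9])² = 0.25/(log₁₀[0.00373 + 0.00106])² = 0.25/(-2.319)² = 0.04648.
Darcy-Weisbach: ΔP = f(L/D)(ρV²/2) = 0.04648·(8.7/0.0184)·(1.12·11.42²/2) = 0.04648·472.8·72.99 = 1604 Pa.

ΔP ≈ 1600 Pa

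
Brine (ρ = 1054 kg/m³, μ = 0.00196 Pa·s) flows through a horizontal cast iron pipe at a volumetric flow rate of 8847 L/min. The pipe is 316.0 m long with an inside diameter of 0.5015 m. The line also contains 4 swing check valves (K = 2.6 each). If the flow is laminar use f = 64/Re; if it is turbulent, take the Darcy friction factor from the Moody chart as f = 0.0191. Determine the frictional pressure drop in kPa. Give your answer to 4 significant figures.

ΔP ≈ 6.588 kPa

Q = 8847 L/min = 8847/60000 = 0.1474 m³/s.
Cross-sectional area A = πD²/4 = π(0.5015)²/4 = 0.1975 m²; mean velocity V = Q/A = 0.1474/0.1975 = 0.7465 m/s.
Reynolds number Re = ρVD/μ = 1054 · 0.7465 · 0.5015 / 0.00196 = 2.013e+05.
Re > 4000 → turbulent; use the Moody-chart value f = 0.0191.
Total minor-loss coefficient ΣK = 4·2.6 = 10.4.
ΔP = [f·L/D + ΣK]·(ρV²/2) = [0.0191·316/0.5015 + 10.4]·(1054·0.7465²/2) = [12.04 + 10.4]·293.7 = 6588 Pa.
ΔP = 6588 Pa = 6.588 kPa.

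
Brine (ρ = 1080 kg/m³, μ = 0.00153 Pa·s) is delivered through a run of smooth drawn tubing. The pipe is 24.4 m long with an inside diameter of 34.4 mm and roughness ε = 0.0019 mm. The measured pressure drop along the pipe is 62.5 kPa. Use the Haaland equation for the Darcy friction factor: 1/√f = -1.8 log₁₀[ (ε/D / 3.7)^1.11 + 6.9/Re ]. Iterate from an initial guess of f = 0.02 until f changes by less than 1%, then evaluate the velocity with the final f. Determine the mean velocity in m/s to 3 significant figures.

V ≈ 2.90 m/s

Rearranging Darcy-Weisbach: V = √(2·ΔP·D/(f·L·ρ)). With ε/D = 1.9e-06/0.0344 = 5.52e-05, iterate starting from f = 0.02:
  f = 0.02 → V = √(2·6.25e+04·0.0344/(0.02·24.4·1080)) = 2.856 m/s; Re = ρVD/μ = 6.936e+04; f → 0.01945
  f = 0.01945 → V = 2.896 m/s; Re = 7.033e+04; f → 0.01939
Converged (Δf/f < 1%). With the final f = 0.01939: V = √(2·6.25e+04·0.0344/(0.01939·24.4·1080)) = 2.901 m/s.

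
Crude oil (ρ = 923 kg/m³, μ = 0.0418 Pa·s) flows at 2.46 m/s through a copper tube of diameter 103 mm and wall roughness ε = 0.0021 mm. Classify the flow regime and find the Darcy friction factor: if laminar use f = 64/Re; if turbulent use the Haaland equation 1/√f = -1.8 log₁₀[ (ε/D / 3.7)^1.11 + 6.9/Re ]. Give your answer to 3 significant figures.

f ≈ 0.0365

Re = ρVD/μ = 923·2.46·0.103/0.0418 = 5595.
Re > 4000 → turbulent. ε/D = 2.1e-06/0.103 = 2.04e-05; Haaland: 1/√f = -1.8 log₁₀[1.45e-06 + 0.00123] = 5.235, so f = 0.03649.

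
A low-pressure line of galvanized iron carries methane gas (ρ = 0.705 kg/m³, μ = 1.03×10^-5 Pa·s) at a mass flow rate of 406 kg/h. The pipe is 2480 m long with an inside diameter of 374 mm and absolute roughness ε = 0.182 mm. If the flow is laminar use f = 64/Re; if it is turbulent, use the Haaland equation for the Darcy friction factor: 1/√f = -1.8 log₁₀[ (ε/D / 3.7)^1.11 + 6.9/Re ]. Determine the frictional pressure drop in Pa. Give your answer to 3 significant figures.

ṁ = 406 kg/h = 406/3600 = 0.1128 kg/s.
A = πD²/4 = π(0.374)²/4 = 0.1099 m²; mean velocity V = ṁ/(ρA) = 0.1128/(0.705 · 0.1099) = 1.456 m/s.
Reynolds number Re = ρVD/μ = 0.705 · 1.456 · 0.374 / 1.03e-05 = 3.728e+04.
Re > 4000 → turbulent. Relative roughness ε/D = 0.000182/0.374 = 0.000487. Haaland: 1/√f = -1.8 log₁₀[(0.000487/3.7)^1.11 + 6.9/3.728e+04] = -1.8 log₁₀[4.92e-05 + 0.000185] = 6.534, so f = 0.02342.
Darcy-Weisbach: ΔP = f(L/D)(ρV²/2) = 0.02342·(2480/0.374)·(0.705·1.456²/2) = 0.02342·6631·0.7474 = 116.1 Pa.

ΔP ≈ 116 Pa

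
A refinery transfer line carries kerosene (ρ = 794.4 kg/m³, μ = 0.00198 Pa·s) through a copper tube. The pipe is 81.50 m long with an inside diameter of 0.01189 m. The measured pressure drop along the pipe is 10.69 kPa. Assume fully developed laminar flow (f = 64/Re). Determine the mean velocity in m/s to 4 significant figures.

V ≈ 0.2927 m/s

For laminar flow, f = 64/Re with Re = ρVD/μ, so Darcy-Weisbach reduces to ΔP = 32μLV/D². Solving for V: V = ΔP·D²/(32μL) = 1.069e+04·(0.01189)²/(32·0.00198·81.5) = 0.2927 m/s.
Check: Re = ρVD/μ = 794.4·0.2927·0.01189/0.00198 = 1396 < 2300, so the laminar assumption holds.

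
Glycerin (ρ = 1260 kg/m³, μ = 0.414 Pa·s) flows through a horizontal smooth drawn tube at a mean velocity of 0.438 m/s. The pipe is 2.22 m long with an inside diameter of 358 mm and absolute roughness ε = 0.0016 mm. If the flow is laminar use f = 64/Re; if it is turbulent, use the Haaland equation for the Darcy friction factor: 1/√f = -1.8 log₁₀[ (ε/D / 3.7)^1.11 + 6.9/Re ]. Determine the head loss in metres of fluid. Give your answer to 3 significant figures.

h_f ≈ 0.00813 m

Reynolds number Re = ρVD/μ = 1260 · 0.438 · 0.358 / 0.414 = 477.2.
Re < 2300 → laminar flow, so f = 64/Re = 64/477.2 = 0.1341 (the turbulent correlation is not needed).
Darcy-Weisbach: ΔP = f(L/D)(ρV²/2) = 0.1341·(2.22/0.358)·(1260·0.438²/2) = 0.1341·6.201·120.9 = 100.5 Pa.
Head loss h_f = ΔP/(ρg) = 100.5/(1260·9.81) = 0.00813 m.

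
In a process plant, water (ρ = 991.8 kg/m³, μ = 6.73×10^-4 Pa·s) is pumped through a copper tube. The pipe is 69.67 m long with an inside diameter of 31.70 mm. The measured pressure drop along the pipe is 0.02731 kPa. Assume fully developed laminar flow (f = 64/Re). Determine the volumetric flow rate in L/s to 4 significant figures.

For laminar flow, f = 64/Re with Re = ρVD/μ, so Darcy-Weisbach reduces to ΔP = 32μLV/D². Solving for V: V = ΔP·D²/(32μL) = 27.31·(0.0317)²/(32·0.000673·69.67) = 0.01829 m/s.
Check: Re = ρVD/μ = 991.8·0.01829·0.0317/0.000673 = 854.5 < 2300, so the laminar assumption holds.
Q = V·A = 0.01829·(π/4·0.0317²) = 1.444e-05 m³/s = 0.01444 L/s.

Q ≈ 0.01444 L/s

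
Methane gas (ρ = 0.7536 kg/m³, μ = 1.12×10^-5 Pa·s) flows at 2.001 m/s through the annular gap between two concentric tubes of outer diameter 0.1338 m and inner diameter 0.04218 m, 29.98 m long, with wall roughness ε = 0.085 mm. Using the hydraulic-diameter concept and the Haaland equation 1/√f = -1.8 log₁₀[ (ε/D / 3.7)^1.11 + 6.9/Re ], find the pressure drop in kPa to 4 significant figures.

Hydraulic diameter D_h = 4A/P = D_o - D_i = 0.1338 - 0.04218 = 0.09162 m.
Re = ρVD_h/μ = 0.7536·2.001·0.09162/1.12e-05 = 1.234e+04.
ε/D_h = 8.5e-05/0.09162 = 0.000928; Haaland gives 1/√f = -1.8 log₁₀[0.000101+0.000559] = 5.725, so f = 0.03051.
ΔP = f(L/D_h)(ρV²/2) = 0.03051·29.98/0.09162·1.509 = 15.06 Pa.
ΔP = 0.01506 kPa.

ΔP ≈ 0.01506 kPa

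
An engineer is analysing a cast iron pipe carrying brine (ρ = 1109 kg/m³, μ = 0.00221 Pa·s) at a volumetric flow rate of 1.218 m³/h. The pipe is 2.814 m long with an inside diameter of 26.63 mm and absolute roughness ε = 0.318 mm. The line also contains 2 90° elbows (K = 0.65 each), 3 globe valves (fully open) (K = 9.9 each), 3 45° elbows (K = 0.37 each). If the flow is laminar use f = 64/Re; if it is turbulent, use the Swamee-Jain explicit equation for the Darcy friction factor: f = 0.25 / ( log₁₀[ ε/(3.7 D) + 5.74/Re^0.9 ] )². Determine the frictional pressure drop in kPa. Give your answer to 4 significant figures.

ΔP ≈ 7.588 kPa

Q = 1.218 m³/h = 1.218/3600 = 0.0003383 m³/s.
Cross-sectional area A = πD²/4 = π(0.02663)²/4 = 0.000557 m²; mean velocity V = Q/A = 0.0003383/0.000557 = 0.6075 m/s.
Reynolds number Re = ρVD/μ = 1109 · 0.6075 · 0.02663 / 0.00221 = 8118.
Re > 4000 → turbulent. Relative roughness ε/D = 0.000318/0.02663 = 0.0119. Swamee-Jain: f = 0.25/(log₁₀[0.0119/3.7 + 5.74/8118^0.9])² = 0.25/(log₁₀[0.00323 + 0.00174])² = 0.25/(-2.304)² = 0.0471.
Total minor-loss coefficient ΣK = 2·0.65 + 3·9.9 + 3·0.37 = 32.1.
ΔP = [f·L/D + ΣK]·(ρV²/2) = [0.0471·2.814/0.02663 + 32.1]·(1109·0.6075²/2) = [4.977 + 32.1]·204.6 = 7588 Pa.
ΔP = 7588 Pa = 7.588 kPa.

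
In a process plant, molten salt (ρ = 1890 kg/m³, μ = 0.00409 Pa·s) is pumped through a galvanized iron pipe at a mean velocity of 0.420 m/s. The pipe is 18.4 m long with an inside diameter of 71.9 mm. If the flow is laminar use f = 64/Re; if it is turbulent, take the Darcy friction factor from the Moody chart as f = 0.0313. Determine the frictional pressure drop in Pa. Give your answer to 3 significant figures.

ΔP ≈ 1340 Pa

Reynolds number Re = ρVD/μ = 1890 · 0.42 · 0.0719 / 0.00409 = 1.395e+04.
Re > 4000 → turbulent; use the Moody-chart value f = 0.0313.
Darcy-Weisbach: ΔP = f(L/D)(ρV²/2) = 0.0313·(18.4/0.0719)·(1890·0.42²/2) = 0.0313·255.9·166.7 = 1335 Pa.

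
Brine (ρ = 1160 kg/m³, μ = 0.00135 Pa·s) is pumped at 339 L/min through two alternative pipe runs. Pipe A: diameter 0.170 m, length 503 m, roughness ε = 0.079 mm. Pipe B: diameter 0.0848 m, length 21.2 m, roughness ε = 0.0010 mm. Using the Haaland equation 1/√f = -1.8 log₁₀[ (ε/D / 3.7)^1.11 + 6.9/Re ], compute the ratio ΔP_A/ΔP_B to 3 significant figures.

ΔP_A/ΔP_B ≈ 0.901

Pipe A: V = Q/A = 0.00565/0.0227 = 0.2489 m/s; Re = 3.636e+04; ε/D = 0.000465; Haaland → f = 0.02347; ΔP_A = f(L/D)(ρV²/2) = 2496 Pa.
Pipe B: V = Q/A = 0.00565/0.005648 = 1 m/s; Re = 7.289e+04; ε/D = 1.18e-05; Haaland → f = 0.0191; ΔP_B = f(L/D)(ρV²/2) = 2771 Pa.
ΔP_A/ΔP_B = 2496/2771 = 0.901.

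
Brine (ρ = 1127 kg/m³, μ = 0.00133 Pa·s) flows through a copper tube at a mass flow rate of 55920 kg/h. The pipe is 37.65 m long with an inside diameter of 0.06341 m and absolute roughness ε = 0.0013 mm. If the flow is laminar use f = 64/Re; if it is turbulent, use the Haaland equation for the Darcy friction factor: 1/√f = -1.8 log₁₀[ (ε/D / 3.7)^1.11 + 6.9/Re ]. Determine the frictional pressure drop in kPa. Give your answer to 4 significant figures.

ΔP ≈ 96.70 kPa

ṁ = 55920 kg/h = 55920/3600 = 15.53 kg/s.
A = πD²/4 = π(0.06341)²/4 = 0.003158 m²; mean velocity V = ṁ/(ρA) = 15.53/(1127 · 0.003158) = 4.365 m/s.
Reynolds number Re = ρVD/μ = 1127 · 4.365 · 0.06341 / 0.00133 = 2.345e+05.
Re > 4000 → turbulent. Relative roughness ε/D = 1.3e-06/0.06341 = 2.05e-05. Haaland: 1/√f = -1.8 log₁₀[(2.05e-05/3.7)^1.11 + 6.9/2.345e+05] = -1.8 log₁₀[1.46e-06 + 2.94e-05] = 8.118, so f = 0.01517.
Darcy-Weisbach: ΔP = f(L/D)(ρV²/2) = 0.01517·(37.65/0.06341)·(1127·4.365²/2) = 0.01517·593.8·1.073e+04 = 9.67e+04 Pa.
ΔP = 9.67e+04 Pa = 96.70 kPa.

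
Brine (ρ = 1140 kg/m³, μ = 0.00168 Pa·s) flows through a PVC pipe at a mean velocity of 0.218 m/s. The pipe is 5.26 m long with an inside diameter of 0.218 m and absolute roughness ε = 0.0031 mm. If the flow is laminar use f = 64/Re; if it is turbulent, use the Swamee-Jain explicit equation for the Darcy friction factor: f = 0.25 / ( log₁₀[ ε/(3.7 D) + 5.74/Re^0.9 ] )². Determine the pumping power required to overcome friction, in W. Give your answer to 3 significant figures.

Reynolds number Re = ρVD/μ = 1140 · 0.218 · 0.218 / 0.00168 = 3.225e+04.
Re > 4000 → turbulent. Relative roughness ε/D = 3.1e-06/0.218 = 1.42e-05. Swamee-Jain: f = 0.25/(log₁₀[1.42e-05/3.7 + 5.74/3.225e+04^0.9])² = 0.25/(log₁₀[3.84e-06 + 0.000503])² = 0.25/(-3.295)² = 0.02302.
Darcy-Weisbach: ΔP = f(L/D)(ρV²/2) = 0.02302·(5.26/0.218)·(1140·0.218²/2) = 0.02302·24.13·27.09 = 15.05 Pa.
Q = V·A = 0.218·0.03733 = 0.008137 m³/s.
Pumping power P = QΔP = 0.008137·15.05 = 0.1224 W = 0.122 W.

P ≈ 0.122 W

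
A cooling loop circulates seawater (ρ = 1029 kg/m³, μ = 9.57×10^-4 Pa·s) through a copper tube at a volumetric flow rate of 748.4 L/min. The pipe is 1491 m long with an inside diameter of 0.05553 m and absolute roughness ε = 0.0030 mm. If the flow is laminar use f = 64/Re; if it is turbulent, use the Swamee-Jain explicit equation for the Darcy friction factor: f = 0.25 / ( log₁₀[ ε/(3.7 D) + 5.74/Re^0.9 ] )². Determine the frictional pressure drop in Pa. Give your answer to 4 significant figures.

Q = 748.4 L/min = 748.4/60000 = 0.01247 m³/s.
Cross-sectional area A = πD²/4 = π(0.05553)²/4 = 0.002422 m²; mean velocity V = Q/A = 0.01247/0.002422 = 5.15 m/s.
Reynolds number Re = ρVD/μ = 1029 · 5.15 · 0.05553 / 0.000957 = 3.075e+05.
Re > 4000 → turbulent. Relative roughness ε/D = 3e-06/0.05553 = 5.4e-05. Swamee-Jain: f = 0.25/(log₁₀[5.4e-05/3.7 + 5.74/3.075e+05^0.9])² = 0.25/(log₁₀[1.46e-05 + 6.6e-05])² = 0.25/(-4.093)² = 0.01492.
Darcy-Weisbach: ΔP = f(L/D)(ρV²/2) = 0.01492·(1491/0.05553)·(1029·5.15²/2) = 0.01492·2.685e+04·1.365e+04 = 5.467e+06 Pa.

ΔP ≈ 5467000 Pa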